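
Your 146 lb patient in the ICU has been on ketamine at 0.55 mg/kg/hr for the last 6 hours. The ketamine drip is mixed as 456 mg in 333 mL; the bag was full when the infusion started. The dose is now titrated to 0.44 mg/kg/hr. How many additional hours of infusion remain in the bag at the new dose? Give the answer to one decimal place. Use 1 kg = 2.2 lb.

Initial rate:
Weight = 146 lb ÷ 2.2 lb/kg = 66.36364 kg
Dose = 0.55 mg/kg/hr × 66.36364 kg = 36.5 mg/hr
Concentration = 456 mg ÷ 333 mL = 1.369369 mg/mL
Rate = 36.5 mg/hr ÷ 1.369369 mg/mL = 26.65461 mL/hr
Volume infused so far = 26.65461 mL/hr × 6 hr = 159.9276 mL
Volume remaining = 333 − 159.9276 = 173.0724 mL
New rate:
Dose = 0.44 mg/kg/hr × 66.36364 kg = 29.2 mg/hr
Rate = 29.2 mg/hr ÷ 1.369369 mg/mL = 21.32368 mL/hr
Time remaining = 173.0724 mL ÷ 21.32368 mL/hr = 8.116438 hr

8.1 hours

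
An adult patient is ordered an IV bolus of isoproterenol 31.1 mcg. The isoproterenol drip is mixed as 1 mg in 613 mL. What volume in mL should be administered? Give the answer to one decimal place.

19.1 mL

Concentration = 1 mg ÷ 613 mL = 0.001631321 mg/mL = 1.631321 mcg/mL
Volume = 31.1 mcg ÷ 1.631321 mcg/mL = 19.0643 mL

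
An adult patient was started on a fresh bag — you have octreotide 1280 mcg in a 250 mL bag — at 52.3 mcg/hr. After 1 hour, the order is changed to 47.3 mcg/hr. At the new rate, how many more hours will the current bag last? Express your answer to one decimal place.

Initial rate:
Concentration = 1280 mcg ÷ 250 mL = 5.12 mcg/mL
Rate = 52.3 mcg/hr ÷ 5.12 mcg/mL = 10.21484 mL/hr
Volume infused so far = 10.21484 mL/hr × 1 hr = 10.21484 mL
Volume remaining = 250 − 10.21484 = 239.7852 mL
New rate:
Rate = 47.3 mcg/hr ÷ 5.12 mcg/mL = 9.238281 mL/hr
Time remaining = 239.7852 mL ÷ 9.238281 mL/hr = 25.9556 hr

26.0 hours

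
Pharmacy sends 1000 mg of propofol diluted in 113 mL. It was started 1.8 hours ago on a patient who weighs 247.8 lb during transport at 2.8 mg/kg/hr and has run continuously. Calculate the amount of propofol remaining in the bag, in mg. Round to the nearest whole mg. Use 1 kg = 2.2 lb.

432 mg

Weight = 247.8 lb ÷ 2.2 lb/kg = 112.6364 kg
Dose = 2.8 mg/kg/hr × 112.6364 kg = 315.3818 mg/hr
Concentration = 1000 mg ÷ 113 mL = 8.849558 mg/mL
Rate = 315.3818 mg/hr ÷ 8.849558 mg/mL = 35.63815 mL/hr
Volume infused = 35.63815 mL/hr × 1.8 hr = 64.14866 mL
Volume remaining = 113 − 64.14866 = 48.85134 mL
Drug remaining = 48.85134 mL × 8.849558 mg/mL = 432.3127 mg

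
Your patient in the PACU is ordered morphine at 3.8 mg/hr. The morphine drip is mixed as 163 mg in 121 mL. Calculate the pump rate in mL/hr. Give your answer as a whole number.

3 mL/hr

Concentration = 163 mg ÷ 121 mL = 1.347107 mg/mL
Rate = 3.8 mg/hr ÷ 1.347107 mg/mL = 2.820859 mL/hr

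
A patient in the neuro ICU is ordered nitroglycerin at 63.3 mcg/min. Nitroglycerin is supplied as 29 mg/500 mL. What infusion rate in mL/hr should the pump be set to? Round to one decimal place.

65.5 mL/hr

63.3 mcg/min × 60 min/hr = 3798 mcg/hr
Concentration = 29 mg ÷ 500 mL = 0.058 mg/mL = 58 mcg/mL
Rate = 3798 mcg/hr ÷ 58 mcg/mL = 65.48276 mL/hr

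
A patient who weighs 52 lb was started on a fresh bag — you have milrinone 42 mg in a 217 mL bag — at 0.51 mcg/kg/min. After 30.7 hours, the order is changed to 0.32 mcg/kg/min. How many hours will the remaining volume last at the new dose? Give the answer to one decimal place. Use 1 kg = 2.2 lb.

Initial rate:
Weight = 52 lb ÷ 2.2 lb/kg = 23.63636 kg
Dose = 0.51 mcg/kg/min × 23.63636 kg = 12.05455 mcg/min
12.05455 mcg/min × 60 min/hr = 723.2727 mcg/hr
Concentration = 42 mg ÷ 217 mL = 0.1935484 mg/mL = 193.5484 mcg/mL
Rate = 723.2727 mcg/hr ÷ 193.5484 mcg/mL = 3.736909 mL/hr
Volume infused so far = 3.736909 mL/hr × 30.7 hr = 114.7231 mL
Volume remaining = 217 − 114.7231 = 102.2769 mL
New rate:
Dose = 0.32 mcg/kg/min × 23.63636 kg = 7.563636 mcg/min
7.563636 mcg/min × 60 min/hr = 453.8182 mcg/hr
Rate = 453.8182 mcg/hr ÷ 193.5484 mcg/mL = 2.344727 mL/hr
Time remaining = 102.2769 mL ÷ 2.344727 mL/hr = 43.61995 hr

43.6 hours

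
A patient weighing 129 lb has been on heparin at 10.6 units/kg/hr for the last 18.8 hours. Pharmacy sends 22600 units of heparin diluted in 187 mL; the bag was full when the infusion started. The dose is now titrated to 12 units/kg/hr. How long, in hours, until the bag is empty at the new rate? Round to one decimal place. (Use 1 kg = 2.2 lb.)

15.5 hours

Initial rate:
Weight = 129 lb ÷ 2.2 lb/kg = 58.63636 kg
Dose = 10.6 units/kg/hr × 58.63636 kg = 621.5455 units/hr
Concentration = 22600 units ÷ 187 mL = 120.8556 units/mL
Rate = 621.5455 units/hr ÷ 120.8556 units/mL = 5.142876 mL/hr
Volume infused so far = 5.142876 mL/hr × 18.8 hr = 96.68607 mL
Volume remaining = 187 − 96.68607 = 90.31393 mL
New rate:
Dose = 12 units/kg/hr × 58.63636 kg = 703.6364 units/hr
Rate = 703.6364 units/hr ÷ 120.8556 units/mL = 5.822124 mL/hr
Time remaining = 90.31393 mL ÷ 5.822124 mL/hr = 15.5122 hr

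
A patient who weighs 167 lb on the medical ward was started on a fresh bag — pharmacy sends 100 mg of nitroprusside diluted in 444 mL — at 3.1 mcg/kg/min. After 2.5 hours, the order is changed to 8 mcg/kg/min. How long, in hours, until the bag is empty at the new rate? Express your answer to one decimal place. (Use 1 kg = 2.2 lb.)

1.8 hours

Initial rate:
Weight = 167 lb ÷ 2.2 lb/kg = 75.90909 kg
Dose = 3.1 mcg/kg/min × 75.90909 kg = 235.3182 mcg/min
235.3182 mcg/min × 60 min/hr = 14119.09 mcg/hr
Concentration = 100 mg ÷ 444 mL = 0.2252252 mg/mL = 225.2252 mcg/mL
Rate = 14119.09 mcg/hr ÷ 225.2252 mcg/mL = 62.68876 mL/hr
Volume infused so far = 62.68876 mL/hr × 2.5 hr = 156.7219 mL
Volume remaining = 444 − 156.7219 = 287.2781 mL
New rate:
Dose = 8 mcg/kg/min × 75.90909 kg = 607.2727 mcg/min
607.2727 mcg/min × 60 min/hr = 36436.36 mcg/hr
Rate = 36436.36 mcg/hr ÷ 225.2252 mcg/mL = 161.7775 mL/hr
Time remaining = 287.2781 mL ÷ 161.7775 mL/hr = 1.775761 hr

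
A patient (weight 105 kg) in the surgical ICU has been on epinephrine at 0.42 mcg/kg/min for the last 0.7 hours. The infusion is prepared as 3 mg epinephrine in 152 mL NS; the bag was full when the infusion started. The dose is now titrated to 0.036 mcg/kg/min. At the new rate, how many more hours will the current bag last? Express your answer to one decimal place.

5.1 hours

Initial rate:
Dose = 0.42 mcg/kg/min × 105 kg = 44.1 mcg/min
44.1 mcg/min × 60 min/hr = 2646 mcg/hr
Concentration = 3 mg ÷ 152 mL = 0.01973684 mg/mL = 19.73684 mcg/mL
Rate = 2646 mcg/hr ÷ 19.73684 mcg/mL = 134.064 mL/hr
Volume infused so far = 134.064 mL/hr × 0.7 hr = 93.8448 mL
Volume remaining = 152 − 93.8448 = 58.1552 mL
New rate:
Dose = 0.036 mcg/kg/min × 105 kg = 3.78 mcg/min
3.78 mcg/min × 60 min/hr = 226.8 mcg/hr
Rate = 226.8 mcg/hr ÷ 19.73684 mcg/mL = 11.4912 mL/hr
Time remaining = 58.1552 mL ÷ 11.4912 mL/hr = 5.060847 hr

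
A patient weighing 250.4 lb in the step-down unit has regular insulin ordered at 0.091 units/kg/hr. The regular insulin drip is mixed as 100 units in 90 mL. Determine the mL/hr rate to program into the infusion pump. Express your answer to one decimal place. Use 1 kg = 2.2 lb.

Weight = 250.4 lb ÷ 2.2 lb/kg = 113.8182 kg
Dose = 0.091 units/kg/hr × 113.8182 kg = 10.35745 units/hr
Concentration = 100 units ÷ 90 mL = 1.111111 units/mL
Rate = 10.35745 units/hr ÷ 1.111111 units/mL = 9.321709 mL/hr

9.3 mL/hr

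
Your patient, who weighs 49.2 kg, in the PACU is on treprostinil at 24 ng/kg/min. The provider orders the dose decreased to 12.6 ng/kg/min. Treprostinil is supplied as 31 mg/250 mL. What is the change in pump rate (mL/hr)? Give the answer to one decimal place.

At the current dose:
Dose = 24 ng/kg/min × 49.2 kg = 1180.8 ng/min
1180.8 ng/min × 60 min/hr = 70848 ng/hr
Concentration = 31 mg ÷ 250 mL = 0.124 mg/mL = 124000 ng/mL
Rate = 70848 ng/hr ÷ 124000 ng/mL = 0.5713548 mL/hr
At the new dose:
Dose = 12.6 ng/kg/min × 49.2 kg = 619.92 ng/min
619.92 ng/min × 60 min/hr = 37195.2 ng/hr
Rate = 37195.2 ng/hr ÷ 124000 ng/mL = 0.2999613 mL/hr
Change = 0.2999613 − 0.5713548 = -0.2713935 mL/hr → 0.2713935 mL/hr decrease

0.3 mL/hr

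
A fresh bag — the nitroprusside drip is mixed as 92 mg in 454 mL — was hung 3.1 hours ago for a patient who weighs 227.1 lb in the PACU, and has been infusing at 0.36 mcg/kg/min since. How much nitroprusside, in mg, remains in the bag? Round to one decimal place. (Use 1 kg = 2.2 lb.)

Weight = 227.1 lb ÷ 2.2 lb/kg = 103.2273 kg
Dose = 0.36 mcg/kg/min × 103.2273 kg = 37.16182 mcg/min
37.16182 mcg/min × 60 min/hr = 2229.709 mcg/hr
Concentration = 92 mg ÷ 454 mL = 0.2026432 mg/mL = 202.6432 mcg/mL
Rate = 2229.709 mcg/hr ÷ 202.6432 mcg/mL = 11.00313 mL/hr
Volume infused = 11.00313 mL/hr × 3.1 hr = 34.1097 mL
Volume remaining = 454 − 34.1097 = 419.8903 mL
Drug remaining = 419.8903 mL × 202.6432 mcg/mL = 85087.9 mcg = 85.0879 mg

85.1 mg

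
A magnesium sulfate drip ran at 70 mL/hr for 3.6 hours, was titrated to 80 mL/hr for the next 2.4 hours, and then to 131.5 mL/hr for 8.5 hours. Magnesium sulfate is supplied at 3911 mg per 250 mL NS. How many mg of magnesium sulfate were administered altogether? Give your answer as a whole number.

24432 mg

Concentration = 3911 mg ÷ 250 mL = 15.644 mg/mL
Stage 1: 70 mL/hr × 3.6 hr = 252 mL → 252 mL × 15.644 mg/mL = 3942.288 mg
Stage 2: 80 mL/hr × 2.4 hr = 192 mL → 192 mL × 15.644 mg/mL = 3003.648 mg
Stage 3: 131.5 mL/hr × 8.5 hr = 1117.75 mL → 1117.75 mL × 15.644 mg/mL = 17486.08 mg
Total = 3942.288 + 3003.648 + 17486.08 = 24432.02 mg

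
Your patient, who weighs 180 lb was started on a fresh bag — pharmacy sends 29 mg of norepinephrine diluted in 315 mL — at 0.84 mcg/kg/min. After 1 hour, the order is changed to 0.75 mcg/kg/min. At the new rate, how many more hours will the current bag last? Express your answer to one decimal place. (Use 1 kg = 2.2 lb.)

6.8 hours

Initial rate:
Weight = 180 lb ÷ 2.2 lb/kg = 81.81818 kg
Dose = 0.84 mcg/kg/min × 81.81818 kg = 68.72727 mcg/min
68.72727 mcg/min × 60 min/hr = 4123.636 mcg/hr
Concentration = 29 mg ÷ 315 mL = 0.09206349 mg/mL = 92.06349 mcg/mL
Rate = 4123.636 mcg/hr ÷ 92.06349 mcg/mL = 44.79122 mL/hr
Volume infused so far = 44.79122 mL/hr × 1 hr = 44.79122 mL
Volume remaining = 315 − 44.79122 = 270.2088 mL
New rate:
Dose = 0.75 mcg/kg/min × 81.81818 kg = 61.36364 mcg/min
61.36364 mcg/min × 60 min/hr = 3681.818 mcg/hr
Rate = 3681.818 mcg/hr ÷ 92.06349 mcg/mL = 39.99216 mL/hr
Time remaining = 270.2088 mL ÷ 39.99216 mL/hr = 6.756543 hr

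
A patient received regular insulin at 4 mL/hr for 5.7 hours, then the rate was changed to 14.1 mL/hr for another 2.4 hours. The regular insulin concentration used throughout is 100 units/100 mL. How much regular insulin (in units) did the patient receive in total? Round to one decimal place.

56.6 units

Concentration = 100 units ÷ 100 mL = 1 units/mL
Stage 1: 4 mL/hr × 5.7 hr = 22.8 mL → 22.8 mL × 1 units/mL = 22.8 units
Stage 2: 14.1 mL/hr × 2.4 hr = 33.84 mL → 33.84 mL × 1 units/mL = 33.84 units
Total = 22.8 + 33.84 = 56.64 units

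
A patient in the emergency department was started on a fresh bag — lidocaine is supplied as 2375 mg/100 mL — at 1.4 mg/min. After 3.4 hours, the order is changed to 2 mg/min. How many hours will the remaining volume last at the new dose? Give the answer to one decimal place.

Initial rate:
1.4 mg/min × 60 min/hr = 84 mg/hr
Concentration = 2375 mg ÷ 100 mL = 23.75 mg/mL
Rate = 84 mg/hr ÷ 23.75 mg/mL = 3.536842 mL/hr
Volume infused so far = 3.536842 mL/hr × 3.4 hr = 12.02526 mL
Volume remaining = 100 − 12.02526 = 87.97474 mL
New rate:
2 mg/min × 60 min/hr = 120 mg/hr
Rate = 120 mg/hr ÷ 23.75 mg/mL = 5.052632 mL/hr
Time remaining = 87.97474 mL ÷ 5.052632 mL/hr = 17.41167 hr

17.4 hours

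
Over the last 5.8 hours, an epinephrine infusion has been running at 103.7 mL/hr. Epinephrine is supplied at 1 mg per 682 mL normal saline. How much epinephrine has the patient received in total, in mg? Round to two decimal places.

0.88 mg

Concentration = 1 mg ÷ 682 mL = 0.001466276 mg/mL = 1.466276 mcg/mL
Drug rate = 103.7 mL/hr × 1.466276 mcg/mL = 152.0528 mcg/hr
Total = 152.0528 mcg/hr × 5.8 hr = 881.9062 mcg = 0.8819062 mg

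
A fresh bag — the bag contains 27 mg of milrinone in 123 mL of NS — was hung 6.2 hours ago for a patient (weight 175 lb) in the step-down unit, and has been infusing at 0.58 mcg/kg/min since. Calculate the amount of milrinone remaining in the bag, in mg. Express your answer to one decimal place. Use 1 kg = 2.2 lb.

Weight = 175 lb ÷ 2.2 lb/kg = 79.54545 kg
Dose = 0.58 mcg/kg/min × 79.54545 kg = 46.13636 mcg/min
46.13636 mcg/min × 60 min/hr = 2768.182 mcg/hr
Concentration = 27 mg ÷ 123 mL = 0.2195122 mg/mL = 219.5122 mcg/mL
Rate = 2768.182 mcg/hr ÷ 219.5122 mcg/mL = 12.61061 mL/hr
Volume infused = 12.61061 mL/hr × 6.2 hr = 78.18576 mL
Volume remaining = 123 − 78.18576 = 44.81424 mL
Drug remaining = 44.81424 mL × 219.5122 mcg/mL = 9837.273 mcg = 9.837273 mg

9.8 mg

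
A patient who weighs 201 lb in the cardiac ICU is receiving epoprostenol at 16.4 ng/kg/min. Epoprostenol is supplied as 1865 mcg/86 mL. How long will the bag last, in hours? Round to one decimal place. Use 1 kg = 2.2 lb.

20.7 hours

Weight = 201 lb ÷ 2.2 lb/kg = 91.36364 kg
Dose = 16.4 ng/kg/min × 91.36364 kg = 1498.364 ng/min
1498.364 ng/min × 60 min/hr = 89901.82 ng/hr
Concentration = 1865 mcg ÷ 86 mL = 21.68605 mcg/mL = 21686.05 ng/mL
Rate = 89901.82 ng/hr ÷ 21686.05 ng/mL = 4.145607 mL/hr
Duration = 86 mL ÷ 4.145607 mL/hr = 20.74485 hr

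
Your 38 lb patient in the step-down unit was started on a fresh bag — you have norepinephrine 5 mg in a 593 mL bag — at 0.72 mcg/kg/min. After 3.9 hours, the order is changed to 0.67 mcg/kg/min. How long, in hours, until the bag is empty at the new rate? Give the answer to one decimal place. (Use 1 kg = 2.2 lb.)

Initial rate:
Weight = 38 lb ÷ 2.2 lb/kg = 17.27273 kg
Dose = 0.72 mcg/kg/min × 17.27273 kg = 12.43636 mcg/min
12.43636 mcg/min × 60 min/hr = 746.1818 mcg/hr
Concentration = 5 mg ÷ 593 mL = 0.008431703 mg/mL = 8.431703 mcg/mL
Rate = 746.1818 mcg/hr ÷ 8.431703 mcg/mL = 88.49716 mL/hr
Volume infused so far = 88.49716 mL/hr × 3.9 hr = 345.1389 mL
Volume remaining = 593 − 345.1389 = 247.8611 mL
New rate:
Dose = 0.67 mcg/kg/min × 17.27273 kg = 11.57273 mcg/min
11.57273 mcg/min × 60 min/hr = 694.3636 mcg/hr
Rate = 694.3636 mcg/hr ÷ 8.431703 mcg/mL = 82.35153 mL/hr
Time remaining = 247.8611 mL ÷ 82.35153 mL/hr = 3.009793 hr

3.0 hours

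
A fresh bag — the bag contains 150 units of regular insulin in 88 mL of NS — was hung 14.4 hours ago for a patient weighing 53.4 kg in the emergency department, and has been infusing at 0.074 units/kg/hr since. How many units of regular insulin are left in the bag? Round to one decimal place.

93.1 units

Dose = 0.074 units/kg/hr × 53.4 kg = 3.9516 units/hr
Concentration = 150 units ÷ 88 mL = 1.704545 units/mL
Rate = 3.9516 units/hr ÷ 1.704545 units/mL = 2.318272 mL/hr
Volume infused = 2.318272 mL/hr × 14.4 hr = 33.38312 mL
Volume remaining = 88 − 33.38312 = 54.61688 mL
Drug remaining = 54.61688 mL × 1.704545 units/mL = 93.09696 units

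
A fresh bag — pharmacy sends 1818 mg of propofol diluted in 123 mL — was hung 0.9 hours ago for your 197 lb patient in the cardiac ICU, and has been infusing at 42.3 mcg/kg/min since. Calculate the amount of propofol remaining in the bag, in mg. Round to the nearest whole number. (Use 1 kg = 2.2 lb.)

Weight = 197 lb ÷ 2.2 lb/kg = 89.54545 kg
Dose = 42.3 mcg/kg/min × 89.54545 kg = 3787.773 mcg/min
3787.773 mcg/min × 60 min/hr = 227266.4 mcg/hr
Concentration = 1818 mg ÷ 123 mL = 14.78049 mg/mL = 14780.49 mcg/mL
Rate = 227266.4 mcg/hr ÷ 14780.49 mcg/mL = 15.37611 mL/hr
Volume infused = 15.37611 mL/hr × 0.9 hr = 13.8385 mL
Volume remaining = 123 − 13.8385 = 109.1615 mL
Drug remaining = 109.1615 mL × 14780.49 mcg/mL = 1613460 mcg = 1613.46 mg

1613 mg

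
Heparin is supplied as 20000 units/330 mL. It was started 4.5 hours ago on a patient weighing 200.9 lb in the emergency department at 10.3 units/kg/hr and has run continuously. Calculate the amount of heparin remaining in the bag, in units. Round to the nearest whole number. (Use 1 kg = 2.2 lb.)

Weight = 200.9 lb ÷ 2.2 lb/kg = 91.31818 kg
Dose = 10.3 units/kg/hr × 91.31818 kg = 940.5773 units/hr
Concentration = 20000 units ÷ 330 mL = 60.60606 units/mL
Rate = 940.5773 units/hr ÷ 60.60606 units/mL = 15.51952 mL/hr
Volume infused = 15.51952 mL/hr × 4.5 hr = 69.83786 mL
Volume remaining = 330 − 69.83786 = 260.1621 mL
Drug remaining = 260.1621 mL × 60.60606 units/mL = 15767.4 units

15767 units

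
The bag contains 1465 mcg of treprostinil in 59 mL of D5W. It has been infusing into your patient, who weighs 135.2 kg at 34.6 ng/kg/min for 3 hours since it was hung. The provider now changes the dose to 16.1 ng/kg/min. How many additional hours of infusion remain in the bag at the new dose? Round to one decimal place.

Initial rate:
Dose = 34.6 ng/kg/min × 135.2 kg = 4677.92 ng/min
4677.92 ng/min × 60 min/hr = 280675.2 ng/hr
Concentration = 1465 mcg ÷ 59 mL = 24.83051 mcg/mL = 24830.51 ng/mL
Rate = 280675.2 ng/hr ÷ 24830.51 ng/mL = 11.30364 mL/hr
Volume infused so far = 11.30364 mL/hr × 3 hr = 33.91093 mL
Volume remaining = 59 − 33.91093 = 25.08907 mL
New rate:
Dose = 16.1 ng/kg/min × 135.2 kg = 2176.72 ng/min
2176.72 ng/min × 60 min/hr = 130603.2 ng/hr
Rate = 130603.2 ng/hr ÷ 24830.51 ng/mL = 5.259788 mL/hr
Time remaining = 25.08907 mL ÷ 5.259788 mL/hr = 4.769978 hr

4.8 hours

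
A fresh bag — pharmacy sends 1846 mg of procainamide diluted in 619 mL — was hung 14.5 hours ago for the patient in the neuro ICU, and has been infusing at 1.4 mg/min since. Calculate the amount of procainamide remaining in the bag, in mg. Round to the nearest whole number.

1.4 mg/min × 60 min/hr = 84 mg/hr
Concentration = 1846 mg ÷ 619 mL = 2.982229 mg/mL
Rate = 84 mg/hr ÷ 2.982229 mg/mL = 28.16685 mL/hr
Volume infused = 28.16685 mL/hr × 14.5 hr = 408.4193 mL
Volume remaining = 619 − 408.4193 = 210.5807 mL
Drug remaining = 210.5807 mL × 2.982229 mg/mL = 628 mg

628 mg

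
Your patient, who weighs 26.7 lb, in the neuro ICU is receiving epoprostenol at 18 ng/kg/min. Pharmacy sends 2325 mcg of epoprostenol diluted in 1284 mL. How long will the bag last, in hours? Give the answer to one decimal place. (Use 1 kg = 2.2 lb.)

Weight = 26.7 lb ÷ 2.2 lb/kg = 12.13636 kg
Dose = 18 ng/kg/min × 12.13636 kg = 218.4545 ng/min
218.4545 ng/min × 60 min/hr = 13107.27 ng/hr
Concentration = 2325 mcg ÷ 1284 mL = 1.810748 mcg/mL = 1810.748 ng/mL
Rate = 13107.27 ng/hr ÷ 1810.748 ng/mL = 7.238597 mL/hr
Duration = 1284 mL ÷ 7.238597 mL/hr = 177.3824 hr

177.4 hours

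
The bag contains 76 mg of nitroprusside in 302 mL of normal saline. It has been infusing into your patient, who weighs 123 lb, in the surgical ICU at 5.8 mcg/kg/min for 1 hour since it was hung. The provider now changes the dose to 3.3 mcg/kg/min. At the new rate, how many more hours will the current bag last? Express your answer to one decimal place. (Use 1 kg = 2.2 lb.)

5.1 hours

Initial rate:
Weight = 123 lb ÷ 2.2 lb/kg = 55.90909 kg
Dose = 5.8 mcg/kg/min × 55.90909 kg = 324.2727 mcg/min
324.2727 mcg/min × 60 min/hr = 19456.36 mcg/hr
Concentration = 76 mg ÷ 302 mL = 0.2516556 mg/mL = 251.6556 mcg/mL
Rate = 19456.36 mcg/hr ÷ 251.6556 mcg/mL = 77.31344 mL/hr
Volume infused so far = 77.31344 mL/hr × 1 hr = 77.31344 mL
Volume remaining = 302 − 77.31344 = 224.6866 mL
New rate:
Dose = 3.3 mcg/kg/min × 55.90909 kg = 184.5 mcg/min
184.5 mcg/min × 60 min/hr = 11070 mcg/hr
Rate = 11070 mcg/hr ÷ 251.6556 mcg/mL = 43.98868 mL/hr
Time remaining = 224.6866 mL ÷ 43.98868 mL/hr = 5.107826 hr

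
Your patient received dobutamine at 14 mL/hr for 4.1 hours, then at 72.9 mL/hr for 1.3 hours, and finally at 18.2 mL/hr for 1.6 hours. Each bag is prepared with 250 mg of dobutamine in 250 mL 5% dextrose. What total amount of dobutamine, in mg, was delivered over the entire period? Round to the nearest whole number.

Concentration = 250 mg ÷ 250 mL = 1 mg/mL
Stage 1: 14 mL/hr × 4.1 hr = 57.4 mL → 57.4 mL × 1 mg/mL = 57.4 mg
Stage 2: 72.9 mL/hr × 1.3 hr = 94.77 mL → 94.77 mL × 1 mg/mL = 94.77 mg
Stage 3: 18.2 mL/hr × 1.6 hr = 29.12 mL → 29.12 mL × 1 mg/mL = 29.12 mg
Total = 57.4 + 94.77 + 29.12 = 181.29 mg

181 mg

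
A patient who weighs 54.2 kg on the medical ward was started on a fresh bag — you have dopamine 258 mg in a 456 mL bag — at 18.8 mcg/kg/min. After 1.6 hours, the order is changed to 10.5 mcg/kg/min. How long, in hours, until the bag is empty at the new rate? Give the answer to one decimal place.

4.7 hours

Initial rate:
Dose = 18.8 mcg/kg/min × 54.2 kg = 1018.96 mcg/min
1018.96 mcg/min × 60 min/hr = 61137.6 mcg/hr
Concentration = 258 mg ÷ 456 mL = 0.5657895 mg/mL = 565.7895 mcg/mL
Rate = 61137.6 mcg/hr ÷ 565.7895 mcg/mL = 108.0572 mL/hr
Volume infused so far = 108.0572 mL/hr × 1.6 hr = 172.8914 mL
Volume remaining = 456 − 172.8914 = 283.1086 mL
New rate:
Dose = 10.5 mcg/kg/min × 54.2 kg = 569.1 mcg/min
569.1 mcg/min × 60 min/hr = 34146 mcg/hr
Rate = 34146 mcg/hr ÷ 565.7895 mcg/mL = 60.35107 mL/hr
Time remaining = 283.1086 mL ÷ 60.35107 mL/hr = 4.691028 hr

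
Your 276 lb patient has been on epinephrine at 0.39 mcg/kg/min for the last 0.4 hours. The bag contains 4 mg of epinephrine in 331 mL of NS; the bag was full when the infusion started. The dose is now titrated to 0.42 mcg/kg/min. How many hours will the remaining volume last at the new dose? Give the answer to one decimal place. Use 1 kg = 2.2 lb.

0.9 hours

Initial rate:
Weight = 276 lb ÷ 2.2 lb/kg = 125.4545 kg
Dose = 0.39 mcg/kg/min × 125.4545 kg = 48.92727 mcg/min
48.92727 mcg/min × 60 min/hr = 2935.636 mcg/hr
Concentration = 4 mg ÷ 331 mL = 0.01208459 mg/mL = 12.08459 mcg/mL
Rate = 2935.636 mcg/hr ÷ 12.08459 mcg/mL = 242.9239 mL/hr
Volume infused so far = 242.9239 mL/hr × 0.4 hr = 97.16956 mL
Volume remaining = 331 − 97.16956 = 233.8304 mL
New rate:
Dose = 0.42 mcg/kg/min × 125.4545 kg = 52.69091 mcg/min
52.69091 mcg/min × 60 min/hr = 3161.455 mcg/hr
Rate = 3161.455 mcg/hr ÷ 12.08459 mcg/mL = 261.6104 mL/hr
Time remaining = 233.8304 mL ÷ 261.6104 mL/hr = 0.8938118 hr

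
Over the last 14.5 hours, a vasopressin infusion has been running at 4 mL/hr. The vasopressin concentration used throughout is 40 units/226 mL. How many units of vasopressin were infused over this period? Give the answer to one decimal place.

10.3 units

Concentration = 40 units ÷ 226 mL = 0.1769912 units/mL
Drug rate = 4 mL/hr × 0.1769912 units/mL = 0.7079646 units/hr
Total = 0.7079646 units/hr × 14.5 hr = 10.26549 units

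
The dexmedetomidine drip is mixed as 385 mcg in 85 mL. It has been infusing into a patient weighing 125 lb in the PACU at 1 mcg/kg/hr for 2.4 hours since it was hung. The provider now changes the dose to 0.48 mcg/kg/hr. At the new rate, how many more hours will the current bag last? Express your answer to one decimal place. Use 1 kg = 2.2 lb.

Initial rate:
Weight = 125 lb ÷ 2.2 lb/kg = 56.81818 kg
Dose = 1 mcg/kg/hr × 56.81818 kg = 56.81818 mcg/hr
Concentration = 385 mcg ÷ 85 mL = 4.529412 mcg/mL
Rate = 56.81818 mcg/hr ÷ 4.529412 mcg/mL = 12.54427 mL/hr
Volume infused so far = 12.54427 mL/hr × 2.4 hr = 30.10626 mL
Volume remaining = 85 − 30.10626 = 54.89374 mL
New rate:
Dose = 0.48 mcg/kg/hr × 56.81818 kg = 27.27273 mcg/hr
Rate = 27.27273 mcg/hr ÷ 4.529412 mcg/mL = 6.021251 mL/hr
Time remaining = 54.89374 mL ÷ 6.021251 mL/hr = 9.116667 hr

9.1 hours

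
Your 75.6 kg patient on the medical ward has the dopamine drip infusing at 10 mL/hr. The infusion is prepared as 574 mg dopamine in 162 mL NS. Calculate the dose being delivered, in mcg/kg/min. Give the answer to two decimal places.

Concentration = 574 mg ÷ 162 mL = 3.54321 mg/mL = 3543.21 mcg/mL
Drug rate = 10 mL/hr × 3543.21 mcg/mL = 35432.1 mcg/hr
35432.1 mcg/hr ÷ 60 min/hr = 590.535 mcg/min
590.535 mcg/min ÷ 75.6 kg = 7.811309 mcg/kg/min

7.81 mcg/kg/min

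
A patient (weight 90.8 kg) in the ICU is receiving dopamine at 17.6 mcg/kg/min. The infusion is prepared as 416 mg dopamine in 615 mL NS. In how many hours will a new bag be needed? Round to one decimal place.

4.3 hours

Dose = 17.6 mcg/kg/min × 90.8 kg = 1598.08 mcg/min
1598.08 mcg/min × 60 min/hr = 95884.8 mcg/hr
Concentration = 416 mg ÷ 615 mL = 0.6764228 mg/mL = 676.4228 mcg/mL
Rate = 95884.8 mcg/hr ÷ 676.4228 mcg/mL = 141.7528 mL/hr
Duration = 615 mL ÷ 141.7528 mL/hr = 4.33854 hr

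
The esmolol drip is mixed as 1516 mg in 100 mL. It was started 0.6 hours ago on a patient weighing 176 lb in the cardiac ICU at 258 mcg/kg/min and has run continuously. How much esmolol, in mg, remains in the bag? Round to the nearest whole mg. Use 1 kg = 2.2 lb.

773 mg

Weight = 176 lb ÷ 2.2 lb/kg = 80 kg
Dose = 258 mcg/kg/min × 80 kg = 20640 mcg/min
20640 mcg/min × 60 min/hr = 1238400 mcg/hr
Concentration = 1516 mg ÷ 100 mL = 15.16 mg/mL = 15160 mcg/mL
Rate = 1238400 mcg/hr ÷ 15160 mcg/mL = 81.68865 mL/hr
Volume infused = 81.68865 mL/hr × 0.6 hr = 49.01319 mL
Volume remaining = 100 − 49.01319 = 50.98681 mL
Drug remaining = 50.98681 mL × 15160 mcg/mL = 772960 mcg = 772.96 mg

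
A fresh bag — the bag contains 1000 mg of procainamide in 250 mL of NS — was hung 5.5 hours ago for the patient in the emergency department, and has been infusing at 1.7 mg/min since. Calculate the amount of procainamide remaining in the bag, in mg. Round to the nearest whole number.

439 mg

1.7 mg/min × 60 min/hr = 102 mg/hr
Concentration = 1000 mg ÷ 250 mL = 4 mg/mL
Rate = 102 mg/hr ÷ 4 mg/mL = 25.5 mL/hr
Volume infused = 25.5 mL/hr × 5.5 hr = 140.25 mL
Volume remaining = 250 − 140.25 = 109.75 mL
Drug remaining = 109.75 mL × 4 mg/mL = 439 mg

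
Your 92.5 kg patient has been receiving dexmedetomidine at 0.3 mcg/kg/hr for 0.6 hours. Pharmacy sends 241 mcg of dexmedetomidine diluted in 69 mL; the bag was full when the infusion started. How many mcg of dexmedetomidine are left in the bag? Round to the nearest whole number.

224 mcg

Dose = 0.3 mcg/kg/hr × 92.5 kg = 27.75 mcg/hr
Concentration = 241 mcg ÷ 69 mL = 3.492754 mcg/mL
Rate = 27.75 mcg/hr ÷ 3.492754 mcg/mL = 7.945021 mL/hr
Volume infused = 7.945021 mL/hr × 0.6 hr = 4.767012 mL
Volume remaining = 69 − 4.767012 = 64.23299 mL
Drug remaining = 64.23299 mL × 3.492754 mcg/mL = 224.35 mcg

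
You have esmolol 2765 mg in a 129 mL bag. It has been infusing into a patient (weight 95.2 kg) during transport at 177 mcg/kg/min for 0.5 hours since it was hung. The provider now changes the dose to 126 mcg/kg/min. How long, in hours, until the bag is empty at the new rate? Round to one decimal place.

Initial rate:
Dose = 177 mcg/kg/min × 95.2 kg = 16850.4 mcg/min
16850.4 mcg/min × 60 min/hr = 1011024 mcg/hr
Concentration = 2765 mg ÷ 129 mL = 21.43411 mg/mL = 21434.11 mcg/mL
Rate = 1011024 mcg/hr ÷ 21434.11 mcg/mL = 47.16893 mL/hr
Volume infused so far = 47.16893 mL/hr × 0.5 hr = 23.58447 mL
Volume remaining = 129 − 23.58447 = 105.4155 mL
New rate:
Dose = 126 mcg/kg/min × 95.2 kg = 11995.2 mcg/min
11995.2 mcg/min × 60 min/hr = 719712 mcg/hr
Rate = 719712 mcg/hr ÷ 21434.11 mcg/mL = 33.57788 mL/hr
Time remaining = 105.4155 mL ÷ 33.57788 mL/hr = 3.139434 hr

3.1 hours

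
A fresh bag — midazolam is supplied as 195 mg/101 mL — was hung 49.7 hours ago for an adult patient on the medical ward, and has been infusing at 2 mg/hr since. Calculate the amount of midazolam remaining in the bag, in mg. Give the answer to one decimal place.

95.6 mg

Concentration = 195 mg ÷ 101 mL = 1.930693 mg/mL
Rate = 2 mg/hr ÷ 1.930693 mg/mL = 1.035897 mL/hr
Volume infused = 1.035897 mL/hr × 49.7 hr = 51.4841 mL
Volume remaining = 101 − 51.4841 = 49.5159 mL
Drug remaining = 49.5159 mL × 1.930693 mg/mL = 95.6 mg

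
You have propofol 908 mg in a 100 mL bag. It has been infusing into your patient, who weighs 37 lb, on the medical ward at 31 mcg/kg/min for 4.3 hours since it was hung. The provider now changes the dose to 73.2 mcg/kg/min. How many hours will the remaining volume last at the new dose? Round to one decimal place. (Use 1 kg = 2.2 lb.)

Initial rate:
Weight = 37 lb ÷ 2.2 lb/kg = 16.81818 kg
Dose = 31 mcg/kg/min × 16.81818 kg = 521.3636 mcg/min
521.3636 mcg/min × 60 min/hr = 31281.82 mcg/hr
Concentration = 908 mg ÷ 100 mL = 9.08 mg/mL = 9080 mcg/mL
Rate = 31281.82 mcg/hr ÷ 9080 mcg/mL = 3.445134 mL/hr
Volume infused so far = 3.445134 mL/hr × 4.3 hr = 14.81408 mL
Volume remaining = 100 − 14.81408 = 85.18592 mL
New rate:
Dose = 73.2 mcg/kg/min × 16.81818 kg = 1231.091 mcg/min
1231.091 mcg/min × 60 min/hr = 73865.45 mcg/hr
Rate = 73865.45 mcg/hr ÷ 9080 mcg/mL = 8.134962 mL/hr
Time remaining = 85.18592 mL ÷ 8.134962 mL/hr = 10.47158 hr

10.5 hours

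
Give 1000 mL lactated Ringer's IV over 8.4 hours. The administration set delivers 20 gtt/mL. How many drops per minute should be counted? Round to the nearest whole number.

40 gtt/min

1000 mL ÷ (8.4 hr × 60 = 504 min) = 1.984127 mL/min
1.984127 mL/min × 20 gtt/mL = 39.68254 gtt/min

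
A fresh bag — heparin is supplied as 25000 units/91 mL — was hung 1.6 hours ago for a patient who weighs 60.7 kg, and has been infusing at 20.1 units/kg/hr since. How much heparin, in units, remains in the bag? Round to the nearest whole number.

Dose = 20.1 units/kg/hr × 60.7 kg = 1220.07 units/hr
Concentration = 25000 units ÷ 91 mL = 274.7253 units/mL
Rate = 1220.07 units/hr ÷ 274.7253 units/mL = 4.441055 mL/hr
Volume infused = 4.441055 mL/hr × 1.6 hr = 7.105688 mL
Volume remaining = 91 − 7.105688 = 83.89431 mL
Drug remaining = 83.89431 mL × 274.7253 units/mL = 23047.89 units

23048 units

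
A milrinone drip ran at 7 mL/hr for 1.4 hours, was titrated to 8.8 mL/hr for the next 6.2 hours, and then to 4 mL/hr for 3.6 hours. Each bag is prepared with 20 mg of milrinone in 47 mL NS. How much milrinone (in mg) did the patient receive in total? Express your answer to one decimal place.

Concentration = 20 mg ÷ 47 mL = 0.4255319 mg/mL
Stage 1: 7 mL/hr × 1.4 hr = 9.8 mL → 9.8 mL × 0.4255319 mg/mL = 4.170213 mg
Stage 2: 8.8 mL/hr × 6.2 hr = 54.56 mL → 54.56 mL × 0.4255319 mg/mL = 23.21702 mg
Stage 3: 4 mL/hr × 3.6 hr = 14.4 mL → 14.4 mL × 0.4255319 mg/mL = 6.12766 mg
Total = 4.170213 + 23.21702 + 6.12766 = 33.51489 mg

33.5 mg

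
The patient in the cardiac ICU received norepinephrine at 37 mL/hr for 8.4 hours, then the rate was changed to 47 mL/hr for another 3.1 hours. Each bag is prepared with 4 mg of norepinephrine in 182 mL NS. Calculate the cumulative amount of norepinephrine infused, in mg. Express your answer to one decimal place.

Concentration = 4 mg ÷ 182 mL = 0.02197802 mg/mL
Stage 1: 37 mL/hr × 8.4 hr = 310.8 mL → 310.8 mL × 0.02197802 mg/mL = 6.830769 mg
Stage 2: 47 mL/hr × 3.1 hr = 145.7 mL → 145.7 mL × 0.02197802 mg/mL = 3.202198 mg
Total = 6.830769 + 3.202198 = 10.03297 mg

10.0 mg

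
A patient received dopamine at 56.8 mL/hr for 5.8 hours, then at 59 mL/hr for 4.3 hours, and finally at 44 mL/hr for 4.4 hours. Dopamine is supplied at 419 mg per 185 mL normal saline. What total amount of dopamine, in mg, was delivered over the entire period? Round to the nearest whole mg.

Concentration = 419 mg ÷ 185 mL = 2.264865 mg/mL
Stage 1: 56.8 mL/hr × 5.8 hr = 329.44 mL → 329.44 mL × 2.264865 mg/mL = 746.1371 mg
Stage 2: 59 mL/hr × 4.3 hr = 253.7 mL → 253.7 mL × 2.264865 mg/mL = 574.5962 mg
Stage 3: 44 mL/hr × 4.4 hr = 193.6 mL → 193.6 mL × 2.264865 mg/mL = 438.4778 mg
Total = 746.1371 + 574.5962 + 438.4778 = 1759.211 mg

1759 mg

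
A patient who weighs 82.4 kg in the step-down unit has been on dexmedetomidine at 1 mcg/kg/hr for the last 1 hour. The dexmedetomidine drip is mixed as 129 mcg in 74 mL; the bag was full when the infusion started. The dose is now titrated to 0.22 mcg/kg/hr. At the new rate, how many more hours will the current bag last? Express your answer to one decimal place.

Initial rate:
Dose = 1 mcg/kg/hr × 82.4 kg = 82.4 mcg/hr
Concentration = 129 mcg ÷ 74 mL = 1.743243 mcg/mL
Rate = 82.4 mcg/hr ÷ 1.743243 mcg/mL = 47.26822 mL/hr
Volume infused so far = 47.26822 mL/hr × 1 hr = 47.26822 mL
Volume remaining = 74 − 47.26822 = 26.73178 mL
New rate:
Dose = 0.22 mcg/kg/hr × 82.4 kg = 18.128 mcg/hr
Rate = 18.128 mcg/hr ÷ 1.743243 mcg/mL = 10.39901 mL/hr
Time remaining = 26.73178 mL ÷ 10.39901 mL/hr = 2.570609 hr

2.6 hours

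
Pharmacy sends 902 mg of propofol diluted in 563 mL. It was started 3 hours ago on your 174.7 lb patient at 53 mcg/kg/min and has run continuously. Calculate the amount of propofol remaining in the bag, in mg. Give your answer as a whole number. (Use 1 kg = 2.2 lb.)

Weight = 174.7 lb ÷ 2.2 lb/kg = 79.40909 kg
Dose = 53 mcg/kg/min × 79.40909 kg = 4208.682 mcg/min
4208.682 mcg/min × 60 min/hr = 252520.9 mcg/hr
Concentration = 902 mg ÷ 563 mL = 1.602131 mg/mL = 1602.131 mcg/mL
Rate = 252520.9 mcg/hr ÷ 1602.131 mcg/mL = 157.6156 mL/hr
Volume infused = 157.6156 mL/hr × 3 hr = 472.8468 mL
Volume remaining = 563 − 472.8468 = 90.1532 mL
Drug remaining = 90.1532 mL × 1602.131 mcg/mL = 144437.3 mcg = 144.4373 mg

144 mg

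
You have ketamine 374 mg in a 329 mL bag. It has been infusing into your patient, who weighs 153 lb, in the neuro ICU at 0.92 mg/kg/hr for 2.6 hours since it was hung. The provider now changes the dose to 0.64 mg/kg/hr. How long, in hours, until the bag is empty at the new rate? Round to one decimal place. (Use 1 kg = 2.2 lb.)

Initial rate:
Weight = 153 lb ÷ 2.2 lb/kg = 69.54545 kg
Dose = 0.92 mg/kg/hr × 69.54545 kg = 63.98182 mg/hr
Concentration = 374 mg ÷ 329 mL = 1.136778 mg/mL
Rate = 63.98182 mg/hr ÷ 1.136778 mg/mL = 56.28347 mL/hr
Volume infused so far = 56.28347 mL/hr × 2.6 hr = 146.337 mL
Volume remaining = 329 − 146.337 = 182.663 mL
New rate:
Dose = 0.64 mg/kg/hr × 69.54545 kg = 44.50909 mg/hr
Rate = 44.50909 mg/hr ÷ 1.136778 mg/mL = 39.15372 mL/hr
Time remaining = 182.663 mL ÷ 39.15372 mL/hr = 4.665278 hr

4.7 hours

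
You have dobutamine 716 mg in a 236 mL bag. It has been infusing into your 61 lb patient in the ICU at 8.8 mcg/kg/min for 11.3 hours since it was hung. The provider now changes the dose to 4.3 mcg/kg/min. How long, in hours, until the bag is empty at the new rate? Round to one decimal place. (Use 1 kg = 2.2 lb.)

Initial rate:
Weight = 61 lb ÷ 2.2 lb/kg = 27.72727 kg
Dose = 8.8 mcg/kg/min × 27.72727 kg = 244 mcg/min
244 mcg/min × 60 min/hr = 14640 mcg/hr
Concentration = 716 mg ÷ 236 mL = 3.033898 mg/mL = 3033.898 mcg/mL
Rate = 14640 mcg/hr ÷ 3033.898 mcg/mL = 4.825475 mL/hr
Volume infused so far = 4.825475 mL/hr × 11.3 hr = 54.52787 mL
Volume remaining = 236 − 54.52787 = 181.4721 mL
New rate:
Dose = 4.3 mcg/kg/min × 27.72727 kg = 119.2273 mcg/min
119.2273 mcg/min × 60 min/hr = 7153.636 mcg/hr
Rate = 7153.636 mcg/hr ÷ 3033.898 mcg/mL = 2.357902 mL/hr
Time remaining = 181.4721 mL ÷ 2.357902 mL/hr = 76.96338 hr

77.0 hours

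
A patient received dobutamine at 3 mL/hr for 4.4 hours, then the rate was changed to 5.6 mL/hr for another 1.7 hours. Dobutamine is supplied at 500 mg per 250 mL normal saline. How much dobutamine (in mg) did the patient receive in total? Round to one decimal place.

45.4 mg

Concentration = 500 mg ÷ 250 mL = 2 mg/mL
Stage 1: 3 mL/hr × 4.4 hr = 13.2 mL → 13.2 mL × 2 mg/mL = 26.4 mg
Stage 2: 5.6 mL/hr × 1.7 hr = 9.52 mL → 9.52 mL × 2 mg/mL = 19.04 mg
Total = 26.4 + 19.04 = 45.44 mg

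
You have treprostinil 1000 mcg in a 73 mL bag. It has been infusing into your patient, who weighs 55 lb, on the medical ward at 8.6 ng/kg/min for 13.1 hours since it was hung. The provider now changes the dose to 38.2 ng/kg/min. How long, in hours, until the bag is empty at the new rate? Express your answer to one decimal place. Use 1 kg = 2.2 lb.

Initial rate:
Weight = 55 lb ÷ 2.2 lb/kg = 25 kg
Dose = 8.6 ng/kg/min × 25 kg = 215 ng/min
215 ng/min × 60 min/hr = 12900 ng/hr
Concentration = 1000 mcg ÷ 73 mL = 13.69863 mcg/mL = 13698.63 ng/mL
Rate = 12900 ng/hr ÷ 13698.63 ng/mL = 0.9417 mL/hr
Volume infused so far = 0.9417 mL/hr × 13.1 hr = 12.33627 mL
Volume remaining = 73 − 12.33627 = 60.66373 mL
New rate:
Dose = 38.2 ng/kg/min × 25 kg = 955 ng/min
955 ng/min × 60 min/hr = 57300 ng/hr
Rate = 57300 ng/hr ÷ 13698.63 ng/mL = 4.1829 mL/hr
Time remaining = 60.66373 mL ÷ 4.1829 mL/hr = 14.50279 hr

14.5 hours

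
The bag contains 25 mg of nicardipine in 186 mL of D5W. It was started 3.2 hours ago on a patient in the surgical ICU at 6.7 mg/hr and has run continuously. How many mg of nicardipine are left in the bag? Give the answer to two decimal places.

3.56 mg

Concentration = 25 mg ÷ 186 mL = 0.1344086 mg/mL
Rate = 6.7 mg/hr ÷ 0.1344086 mg/mL = 49.848 mL/hr
Volume infused = 49.848 mL/hr × 3.2 hr = 159.5136 mL
Volume remaining = 186 − 159.5136 = 26.4864 mL
Drug remaining = 26.4864 mL × 0.1344086 mg/mL = 3.56 mg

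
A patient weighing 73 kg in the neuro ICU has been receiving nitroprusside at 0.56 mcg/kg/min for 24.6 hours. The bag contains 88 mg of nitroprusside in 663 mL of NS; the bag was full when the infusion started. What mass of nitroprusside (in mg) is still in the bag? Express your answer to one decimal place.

Dose = 0.56 mcg/kg/min × 73 kg = 40.88 mcg/min
40.88 mcg/min × 60 min/hr = 2452.8 mcg/hr
Concentration = 88 mg ÷ 663 mL = 0.13273 mg/mL = 132.73 mcg/mL
Rate = 2452.8 mcg/hr ÷ 132.73 mcg/mL = 18.47962 mL/hr
Volume infused = 18.47962 mL/hr × 24.6 hr = 454.5986 mL
Volume remaining = 663 − 454.5986 = 208.4014 mL
Drug remaining = 208.4014 mL × 132.73 mcg/mL = 27661.12 mcg = 27.66112 mg

27.7 mg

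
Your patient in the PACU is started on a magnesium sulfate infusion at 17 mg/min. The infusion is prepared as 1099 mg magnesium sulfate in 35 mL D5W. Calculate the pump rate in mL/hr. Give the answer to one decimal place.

17 mg/min × 60 min/hr = 1020 mg/hr
Concentration = 1099 mg ÷ 35 mL = 31.4 mg/mL
Rate = 1020 mg/hr ÷ 31.4 mg/mL = 32.48408 mL/hr

32.5 mL/hr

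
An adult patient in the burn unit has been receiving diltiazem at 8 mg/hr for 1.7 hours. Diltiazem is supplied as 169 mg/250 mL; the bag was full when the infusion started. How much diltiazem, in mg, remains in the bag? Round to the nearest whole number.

Concentration = 169 mg ÷ 250 mL = 0.676 mg/mL
Rate = 8 mg/hr ÷ 0.676 mg/mL = 11.83432 mL/hr
Volume infused = 11.83432 mL/hr × 1.7 hr = 20.11834 mL
Volume remaining = 250 − 20.11834 = 229.8817 mL
Drug remaining = 229.8817 mL × 0.676 mg/mL = 155.4 mg

155 mg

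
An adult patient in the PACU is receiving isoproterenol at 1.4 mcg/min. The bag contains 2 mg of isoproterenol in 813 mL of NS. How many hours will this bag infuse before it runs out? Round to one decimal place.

1.4 mcg/min × 60 min/hr = 84 mcg/hr
Concentration = 2 mg ÷ 813 mL = 0.002460025 mg/mL = 2.460025 mcg/mL
Rate = 84 mcg/hr ÷ 2.460025 mcg/mL = 34.146 mL/hr
Duration = 813 mL ÷ 34.146 mL/hr = 23.80952 hr

23.8 hours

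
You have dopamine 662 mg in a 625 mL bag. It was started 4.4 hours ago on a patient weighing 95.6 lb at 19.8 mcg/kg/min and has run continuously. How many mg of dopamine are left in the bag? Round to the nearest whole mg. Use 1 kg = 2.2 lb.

435 mg

Weight = 95.6 lb ÷ 2.2 lb/kg = 43.45455 kg
Dose = 19.8 mcg/kg/min × 43.45455 kg = 860.4 mcg/min
860.4 mcg/min × 60 min/hr = 51624 mcg/hr
Concentration = 662 mg ÷ 625 mL = 1.0592 mg/mL = 1059.2 mcg/mL
Rate = 51624 mcg/hr ÷ 1059.2 mcg/mL = 48.73867 mL/hr
Volume infused = 48.73867 mL/hr × 4.4 hr = 214.4502 mL
Volume remaining = 625 − 214.4502 = 410.5498 mL
Drug remaining = 410.5498 mL × 1059.2 mcg/mL = 434854.4 mcg = 434.8544 mg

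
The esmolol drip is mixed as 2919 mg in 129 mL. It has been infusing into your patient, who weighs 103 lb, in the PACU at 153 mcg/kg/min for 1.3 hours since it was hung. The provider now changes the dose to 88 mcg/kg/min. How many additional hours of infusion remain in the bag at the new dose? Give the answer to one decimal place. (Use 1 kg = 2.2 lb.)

9.5 hours

Initial rate:
Weight = 103 lb ÷ 2.2 lb/kg = 46.81818 kg
Dose = 153 mcg/kg/min × 46.81818 kg = 7163.182 mcg/min
7163.182 mcg/min × 60 min/hr = 429790.9 mcg/hr
Concentration = 2919 mg ÷ 129 mL = 22.62791 mg/mL = 22627.91 mcg/mL
Rate = 429790.9 mcg/hr ÷ 22627.91 mcg/mL = 18.99384 mL/hr
Volume infused so far = 18.99384 mL/hr × 1.3 hr = 24.692 mL
Volume remaining = 129 − 24.692 = 104.308 mL
New rate:
Dose = 88 mcg/kg/min × 46.81818 kg = 4120 mcg/min
4120 mcg/min × 60 min/hr = 247200 mcg/hr
Rate = 247200 mcg/hr ÷ 22627.91 mcg/mL = 10.92456 mL/hr
Time remaining = 104.308 mL ÷ 10.92456 mL/hr = 9.548025 hr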